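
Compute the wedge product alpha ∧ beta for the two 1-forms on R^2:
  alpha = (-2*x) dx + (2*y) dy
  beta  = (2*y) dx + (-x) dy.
alpha ∧ beta = (2*x^2 - 4*y^2) dx ∧ dy

Distribute the wedge, using dx_i ∧ dx_j = -dx_j ∧ dx_i and dx_i ∧ dx_i = 0. For each pair (i, j) with i < j, the coefficient of dx_i ∧ dx_j in alpha ∧ beta is (alpha_i * beta_j - alpha_j * beta_i). Collecting: alpha ∧ beta = (2*x^2 - 4*y^2) dx ∧ dy.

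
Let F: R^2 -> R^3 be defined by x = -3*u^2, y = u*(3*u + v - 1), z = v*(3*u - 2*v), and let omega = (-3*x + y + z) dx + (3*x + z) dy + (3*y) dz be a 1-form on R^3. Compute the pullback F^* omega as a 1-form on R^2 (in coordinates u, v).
F^* omega = (-126*u^3 + 12*u^2*v + 15*u^2 + 12*u*v^2 - 12*u*v - 2*v^3 + 2*v^2) du + (u*(18*u^2 - 24*u*v - 9*u - 14*v^2 + 12*v)) dv

Using F^*(f dg) = (f ∘ F) d(g ∘ F), substitute each coordinate x_i by F_i(u, v) in f_i, and replace dx_i by d F_i = (∂F_i/∂u) du + (∂F_i/∂v) dv.
  For the x component: f_1(F) = 12*u^2 + 4*u*v - u - 2*v^2; d F_1 = (-6*u) du + (0) dv
  For the y component: f_2(F) = -9*u^2 + 3*u*v - 2*v^2; d F_2 = (6*u + v - 1) du + (u) dv
  For the z component: f_3(F) = 3*u*(3*u + v - 1); d F_3 = (3*v) du + (3*u - 4*v) dv
Combining and collecting du, dv coefficients:
  coeff of du: -126*u^3 + 12*u^2*v + 15*u^2 + 12*u*v^2 - 12*u*v - 2*v^3 + 2*v^2
  coeff of dv: u*(18*u^2 - 24*u*v - 9*u - 14*v^2 + 12*v)
F^* omega = (-126*u^3 + 12*u^2*v + 15*u^2 + 12*u*v^2 - 12*u*v - 2*v^3 + 2*v^2) du + (u*(18*u^2 - 24*u*v - 9*u - 14*v^2 + 12*v)) dv.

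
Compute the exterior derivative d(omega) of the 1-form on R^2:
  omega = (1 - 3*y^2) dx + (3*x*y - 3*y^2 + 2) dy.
d(omega) = (9*y) dx ∧ dy

For a 1-form omega = sum_i f_i dx_i, the exterior derivative is
  d(omega) = sum_{i < j} (∂f_j/∂x_i - ∂f_i/∂x_j) dx_i ∧ dx_j.
  coefficient of dx ∧ dy: ∂f_2/∂x - ∂f_1/∂y = ∂(3*x*y - 3*y^2 + 2)/∂x - ∂(1 - 3*y^2)/∂y = 9*y
Assembling: d(omega) = (9*y) dx ∧ dy.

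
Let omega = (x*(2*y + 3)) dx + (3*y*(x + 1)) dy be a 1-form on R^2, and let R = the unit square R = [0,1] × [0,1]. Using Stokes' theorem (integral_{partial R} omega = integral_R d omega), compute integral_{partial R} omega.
integral_(partial R) omega = 1/2

Stokes: integral_partial_R omega = integral_R d omega with d omega = (∂Q/∂x - ∂P/∂y) dx ∧ dy.
  ∂Q/∂x = 3*y
  ∂P/∂y = 2*x
  integrand = ∂Q/∂x - ∂P/∂y = -2*x + 3*y.
Integrating over R: integral_0^1 integral_0^1 (-2*x + 3*y) dx dy = 1/2.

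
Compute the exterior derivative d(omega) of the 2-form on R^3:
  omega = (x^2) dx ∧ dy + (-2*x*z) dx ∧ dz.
d(omega) = 0

For a 2-form omega = sum_{i<j} g_{ij} dx_i ∧ dx_j, the exterior derivative is
  d(omega) = sum_{i<j} d(g_{ij}) ∧ dx_i ∧ dx_j = sum_{i<j, k} (∂g_{ij}/∂x_k) dx_k ∧ dx_i ∧ dx_j.
Expand each term, using dx_k ∧ dx_i ∧ dx_j = sgn(permutation) dx_{(a)} ∧ dx_{(b)} ∧ dx_{(c)} with (a < b < c) sorted:

Collecting like 3-forms: d(omega) = 0.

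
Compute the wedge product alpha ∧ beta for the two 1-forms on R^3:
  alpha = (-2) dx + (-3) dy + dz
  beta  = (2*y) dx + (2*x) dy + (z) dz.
alpha ∧ beta = (-4*x + 6*y) dx ∧ dy + (-2*y - 2*z) dx ∧ dz + (-2*x - 3*z) dy ∧ dz

Distribute the wedge, using dx_i ∧ dx_j = -dx_j ∧ dx_i and dx_i ∧ dx_i = 0. For each pair (i, j) with i < j, the coefficient of dx_i ∧ dx_j in alpha ∧ beta is (alpha_i * beta_j - alpha_j * beta_i). Collecting: alpha ∧ beta = (-4*x + 6*y) dx ∧ dy + (-2*y - 2*z) dx ∧ dz + (-2*x - 3*z) dy ∧ dz.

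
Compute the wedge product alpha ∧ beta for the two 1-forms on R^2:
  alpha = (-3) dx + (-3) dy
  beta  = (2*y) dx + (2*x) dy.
alpha ∧ beta = (-6*x + 6*y) dx ∧ dy

Distribute the wedge, using dx_i ∧ dx_j = -dx_j ∧ dx_i and dx_i ∧ dx_i = 0. For each pair (i, j) with i < j, the coefficient of dx_i ∧ dx_j in alpha ∧ beta is (alpha_i * beta_j - alpha_j * beta_i). Collecting: alpha ∧ beta = (-6*x + 6*y) dx ∧ dy.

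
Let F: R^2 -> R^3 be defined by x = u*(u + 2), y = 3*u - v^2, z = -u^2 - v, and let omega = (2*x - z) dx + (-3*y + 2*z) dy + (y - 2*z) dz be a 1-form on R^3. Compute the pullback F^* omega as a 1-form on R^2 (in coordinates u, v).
F^* omega = (2*u^3 + 2*u^2 + 2*u*v^2 - 2*u*v - 19*u + 9*v^2 - 4*v) du + (4*u^2*v - 2*u^2 + 18*u*v - 3*u - 6*v^3 + 5*v^2 - 2*v) dv

Using F^*(f dg) = (f ∘ F) d(g ∘ F), substitute each coordinate x_i by F_i(u, v) in f_i, and replace dx_i by d F_i = (∂F_i/∂u) du + (∂F_i/∂v) dv.
  For the x component: f_1(F) = 3*u^2 + 4*u + v; d F_1 = (2*u + 2) du + (0) dv
  For the y component: f_2(F) = -2*u^2 - 9*u + 3*v^2 - 2*v; d F_2 = (3) du + (-2*v) dv
  For the z component: f_3(F) = 2*u^2 + 3*u - v^2 + 2*v; d F_3 = (-2*u) du + (-1) dv
Combining and collecting du, dv coefficients:
  coeff of du: 2*u^3 + 2*u^2 + 2*u*v^2 - 2*u*v - 19*u + 9*v^2 - 4*v
  coeff of dv: 4*u^2*v - 2*u^2 + 18*u*v - 3*u - 6*v^3 + 5*v^2 - 2*v
F^* omega = (2*u^3 + 2*u^2 + 2*u*v^2 - 2*u*v - 19*u + 9*v^2 - 4*v) du + (4*u^2*v - 2*u^2 + 18*u*v - 3*u - 6*v^3 + 5*v^2 - 2*v) dv.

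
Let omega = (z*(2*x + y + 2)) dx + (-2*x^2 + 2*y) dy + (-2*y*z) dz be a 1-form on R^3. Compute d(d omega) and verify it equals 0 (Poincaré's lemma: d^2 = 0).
d(d omega) = 0

Step 1: d omega = sum_{i<j} (∂f_j/∂x_i - ∂f_i/∂x_j) dx_i ∧ dx_j:
  coeff of dx ∧ dy: -4*x - z
  coeff of dx ∧ dz: -2*x - y - 2
  coeff of dy ∧ dz: -2*z
Step 2: Apply d again to each 2-form coefficient. The only possible 3-form in R^3 is dx ∧ dy ∧ dz, with coefficient
  ∂(coeff of dy∧dz)/∂x - ∂(coeff of dx∧dz)/∂y + ∂(coeff of dx∧dy)/∂z
  = ∂/∂x (-2*z) - ∂/∂y (-2*x - y - 2) + ∂/∂z (-4*x - z).
Each of these terms simplifies to sums of mixed partials that cancel in pairs. The result is 0 (by equality of mixed partials for smooth functions — Schwarz / Clairaut).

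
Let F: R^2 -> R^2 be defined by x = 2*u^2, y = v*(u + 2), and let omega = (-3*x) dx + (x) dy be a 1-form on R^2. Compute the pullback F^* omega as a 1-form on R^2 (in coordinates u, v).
F^* omega = (2*u^2*(-12*u + v)) du + (2*u^2*(u + 2)) dv

Using F^*(f dg) = (f ∘ F) d(g ∘ F), substitute each coordinate x_i by F_i(u, v) in f_i, and replace dx_i by d F_i = (∂F_i/∂u) du + (∂F_i/∂v) dv.
  For the x component: f_1(F) = -6*u^2; d F_1 = (4*u) du + (0) dv
  For the y component: f_2(F) = 2*u^2; d F_2 = (v) du + (u + 2) dv
Combining and collecting du, dv coefficients:
  coeff of du: 2*u^2*(-12*u + v)
  coeff of dv: 2*u^2*(u + 2)
F^* omega = (2*u^2*(-12*u + v)) du + (2*u^2*(u + 2)) dv.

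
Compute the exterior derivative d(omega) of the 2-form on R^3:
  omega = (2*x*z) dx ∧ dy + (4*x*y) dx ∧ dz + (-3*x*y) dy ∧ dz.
d(omega) = (-2*x - 3*y) dx ∧ dy ∧ dz

For a 2-form omega = sum_{i<j} g_{ij} dx_i ∧ dx_j, the exterior derivative is
  d(omega) = sum_{i<j} d(g_{ij}) ∧ dx_i ∧ dx_j = sum_{i<j, k} (∂g_{ij}/∂x_k) dx_k ∧ dx_i ∧ dx_j.
Expand each term, using dx_k ∧ dx_i ∧ dx_j = sgn(permutation) dx_{(a)} ∧ dx_{(b)} ∧ dx_{(c)} with (a < b < c) sorted:
  d(2*x*z) includes (∂/∂z)(2*x*z) dz = (2*x) dz, which multiplied by dx ∧ dy gives (2*x) dx ∧ dy ∧ dz
  d(4*x*y) includes (∂/∂y)(4*x*y) dy = (4*x) dy, which multiplied by dx ∧ dz gives (-4*x) dx ∧ dy ∧ dz
  d(-3*x*y) includes (∂/∂x)(-3*x*y) dx = (-3*y) dx, which multiplied by dy ∧ dz gives (-3*y) dx ∧ dy ∧ dz
Collecting like 3-forms: d(omega) = (-2*x - 3*y) dx ∧ dy ∧ dz.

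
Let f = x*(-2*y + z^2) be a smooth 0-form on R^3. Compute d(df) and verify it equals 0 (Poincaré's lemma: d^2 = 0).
d(df) = 0

Step 1: df = sum_i (∂f/∂x_i) dx_i = (-2*y + z^2) dx + (-2*x) dy + (2*x*z) dz.
Step 2: Apply d again. Using the 1-form formula, the coefficient of dx ∧ dy in d(df) is ∂^2 f/∂x ∂y - ∂^2 f/∂y ∂x = (-2) - (-2) = 0 (equality of mixed partials for smooth f).
Similarly for dx ∧ dz and dy ∧ dz — all coefficients vanish. So d(df) = 0.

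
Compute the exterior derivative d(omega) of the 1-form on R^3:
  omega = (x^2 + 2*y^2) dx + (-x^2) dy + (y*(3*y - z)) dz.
d(omega) = (-2*x - 4*y) dx ∧ dy + (6*y - z) dy ∧ dz

For a 1-form omega = sum_i f_i dx_i, the exterior derivative is
  d(omega) = sum_{i < j} (∂f_j/∂x_i - ∂f_i/∂x_j) dx_i ∧ dx_j.
  coefficient of dx ∧ dy: ∂f_2/∂x - ∂f_1/∂y = ∂(-x^2)/∂x - ∂(x^2 + 2*y^2)/∂y = -2*x - 4*y
  coefficient of dy ∧ dz: ∂f_3/∂y - ∂f_2/∂z = ∂(y*(3*y - z))/∂y - ∂(-x^2)/∂z = 6*y - z
Assembling: d(omega) = (-2*x - 4*y) dx ∧ dy + (6*y - z) dy ∧ dz.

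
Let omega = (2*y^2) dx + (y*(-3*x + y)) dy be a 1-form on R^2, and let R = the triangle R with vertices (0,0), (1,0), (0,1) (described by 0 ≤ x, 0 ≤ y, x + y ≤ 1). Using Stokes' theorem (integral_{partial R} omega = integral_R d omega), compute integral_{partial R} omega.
integral_(partial R) omega = -7/6

Stokes: integral_partial_R omega = integral_R d omega with d omega = (∂Q/∂x - ∂P/∂y) dx ∧ dy.
  ∂Q/∂x = -3*y
  ∂P/∂y = 4*y
  integrand = ∂Q/∂x - ∂P/∂y = -7*y.
Integrating over R: integral_0^1 integral_0^{1-x} (-7*y) dy dx = -7/6.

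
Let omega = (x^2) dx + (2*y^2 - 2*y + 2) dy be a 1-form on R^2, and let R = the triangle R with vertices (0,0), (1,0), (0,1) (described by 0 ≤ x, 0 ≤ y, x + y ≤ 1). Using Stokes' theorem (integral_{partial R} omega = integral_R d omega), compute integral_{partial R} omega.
integral_(partial R) omega = 0

Stokes: integral_partial_R omega = integral_R d omega with d omega = (∂Q/∂x - ∂P/∂y) dx ∧ dy.
  ∂Q/∂x = 0
  ∂P/∂y = 0
  integrand = ∂Q/∂x - ∂P/∂y = 0.
Integrating over R: integral_0^1 integral_0^{1-x} (0) dy dx = 0.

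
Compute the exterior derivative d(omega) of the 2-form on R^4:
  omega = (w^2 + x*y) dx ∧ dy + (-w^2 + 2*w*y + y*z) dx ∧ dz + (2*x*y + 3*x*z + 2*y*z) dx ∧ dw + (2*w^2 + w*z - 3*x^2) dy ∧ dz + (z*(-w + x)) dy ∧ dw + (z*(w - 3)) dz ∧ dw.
d(omega) = (2*w - 2*x - z) dx ∧ dy ∧ dw + (-2*w - 6*x - z) dx ∧ dy ∧ dz + (-2*w - 3*x) dx ∧ dz ∧ dw + (5*w - x + z) dy ∧ dz ∧ dw

For a 2-form omega = sum_{i<j} g_{ij} dx_i ∧ dx_j, the exterior derivative is
  d(omega) = sum_{i<j} d(g_{ij}) ∧ dx_i ∧ dx_j = sum_{i<j, k} (∂g_{ij}/∂x_k) dx_k ∧ dx_i ∧ dx_j.
Expand each term, using dx_k ∧ dx_i ∧ dx_j = sgn(permutation) dx_{(a)} ∧ dx_{(b)} ∧ dx_{(c)} with (a < b < c) sorted:
  d(w^2 + x*y) includes (∂/∂w)(w^2 + x*y) dw = (2*w) dw, which multiplied by dx ∧ dy gives (2*w) dx ∧ dy ∧ dw
  d(-w^2 + 2*w*y + y*z) includes (∂/∂y)(-w^2 + 2*w*y + y*z) dy = (2*w + z) dy, which multiplied by dx ∧ dz gives (-2*w - z) dx ∧ dy ∧ dz
  d(-w^2 + 2*w*y + y*z) includes (∂/∂w)(-w^2 + 2*w*y + y*z) dw = (-2*w + 2*y) dw, which multiplied by dx ∧ dz gives (-2*w + 2*y) dx ∧ dz ∧ dw
  d(2*x*y + 3*x*z + 2*y*z) includes (∂/∂y)(2*x*y + 3*x*z + 2*y*z) dy = (2*x + 2*z) dy, which multiplied by dx ∧ dw gives (-2*x - 2*z) dx ∧ dy ∧ dw
  d(2*x*y + 3*x*z + 2*y*z) includes (∂/∂z)(2*x*y + 3*x*z + 2*y*z) dz = (3*x + 2*y) dz, which multiplied by dx ∧ dw gives (-3*x - 2*y) dx ∧ dz ∧ dw
  d(2*w^2 + w*z - 3*x^2) includes (∂/∂x)(2*w^2 + w*z - 3*x^2) dx = (-6*x) dx, which multiplied by dy ∧ dz gives (-6*x) dx ∧ dy ∧ dz
  d(2*w^2 + w*z - 3*x^2) includes (∂/∂w)(2*w^2 + w*z - 3*x^2) dw = (4*w + z) dw, which multiplied by dy ∧ dz gives (4*w + z) dy ∧ dz ∧ dw
  d(z*(-w + x)) includes (∂/∂x)(z*(-w + x)) dx = (z) dx, which multiplied by dy ∧ dw gives (z) dx ∧ dy ∧ dw
  d(z*(-w + x)) includes (∂/∂z)(z*(-w + x)) dz = (-w + x) dz, which multiplied by dy ∧ dw gives (w - x) dy ∧ dz ∧ dw
Collecting like 3-forms: d(omega) = (2*w - 2*x - z) dx ∧ dy ∧ dw + (-2*w - 6*x - z) dx ∧ dy ∧ dz + (-2*w - 3*x) dx ∧ dz ∧ dw + (5*w - x + z) dy ∧ dz ∧ dw.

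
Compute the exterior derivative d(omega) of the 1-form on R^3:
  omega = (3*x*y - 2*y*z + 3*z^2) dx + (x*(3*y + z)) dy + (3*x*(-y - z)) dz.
d(omega) = (-3*x + 3*y + 3*z) dx ∧ dy + (-y - 9*z) dx ∧ dz + (-4*x) dy ∧ dz

For a 1-form omega = sum_i f_i dx_i, the exterior derivative is
  d(omega) = sum_{i < j} (∂f_j/∂x_i - ∂f_i/∂x_j) dx_i ∧ dx_j.
  coefficient of dx ∧ dy: ∂f_2/∂x - ∂f_1/∂y = ∂(x*(3*y + z))/∂x - ∂(3*x*y - 2*y*z + 3*z^2)/∂y = -3*x + 3*y + 3*z
  coefficient of dx ∧ dz: ∂f_3/∂x - ∂f_1/∂z = ∂(3*x*(-y - z))/∂x - ∂(3*x*y - 2*y*z + 3*z^2)/∂z = -y - 9*z
  coefficient of dy ∧ dz: ∂f_3/∂y - ∂f_2/∂z = ∂(3*x*(-y - z))/∂y - ∂(x*(3*y + z))/∂z = -4*x
Assembling: d(omega) = (-3*x + 3*y + 3*z) dx ∧ dy + (-y - 9*z) dx ∧ dz + (-4*x) dy ∧ dz.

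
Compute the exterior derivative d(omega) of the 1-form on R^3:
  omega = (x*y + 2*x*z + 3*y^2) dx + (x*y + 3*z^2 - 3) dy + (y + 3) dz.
d(omega) = (-x - 5*y) dx ∧ dy + (-2*x) dx ∧ dz + (1 - 6*z) dy ∧ dz

For a 1-form omega = sum_i f_i dx_i, the exterior derivative is
  d(omega) = sum_{i < j} (∂f_j/∂x_i - ∂f_i/∂x_j) dx_i ∧ dx_j.
  coefficient of dx ∧ dy: ∂f_2/∂x - ∂f_1/∂y = ∂(x*y + 3*z^2 - 3)/∂x - ∂(x*y + 2*x*z + 3*y^2)/∂y = -x - 5*y
  coefficient of dx ∧ dz: ∂f_3/∂x - ∂f_1/∂z = ∂(y + 3)/∂x - ∂(x*y + 2*x*z + 3*y^2)/∂z = -2*x
  coefficient of dy ∧ dz: ∂f_3/∂y - ∂f_2/∂z = ∂(y + 3)/∂y - ∂(x*y + 3*z^2 - 3)/∂z = 1 - 6*z
Assembling: d(omega) = (-x - 5*y) dx ∧ dy + (-2*x) dx ∧ dz + (1 - 6*z) dy ∧ dz.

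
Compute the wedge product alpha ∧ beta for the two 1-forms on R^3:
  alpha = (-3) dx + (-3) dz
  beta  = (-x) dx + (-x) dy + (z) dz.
alpha ∧ beta = (3*x) dx ∧ dy + (-3*x - 3*z) dx ∧ dz + (-3*x) dy ∧ dz

Distribute the wedge, using dx_i ∧ dx_j = -dx_j ∧ dx_i and dx_i ∧ dx_i = 0. For each pair (i, j) with i < j, the coefficient of dx_i ∧ dx_j in alpha ∧ beta is (alpha_i * beta_j - alpha_j * beta_i). Collecting: alpha ∧ beta = (3*x) dx ∧ dy + (-3*x - 3*z) dx ∧ dz + (-3*x) dy ∧ dz.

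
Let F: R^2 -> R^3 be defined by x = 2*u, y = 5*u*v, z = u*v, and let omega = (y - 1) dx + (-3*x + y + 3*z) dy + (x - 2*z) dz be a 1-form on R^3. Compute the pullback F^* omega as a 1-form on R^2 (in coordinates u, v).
F^* omega = (38*u*v^2 - 18*u*v - 2) du + (u^2*(38*v - 28)) dv

Using F^*(f dg) = (f ∘ F) d(g ∘ F), substitute each coordinate x_i by F_i(u, v) in f_i, and replace dx_i by d F_i = (∂F_i/∂u) du + (∂F_i/∂v) dv.
  For the x component: f_1(F) = 5*u*v - 1; d F_1 = (2) du + (0) dv
  For the y component: f_2(F) = 2*u*(4*v - 3); d F_2 = (5*v) du + (5*u) dv
  For the z component: f_3(F) = 2*u*(1 - v); d F_3 = (v) du + (u) dv
Combining and collecting du, dv coefficients:
  coeff of du: 38*u*v^2 - 18*u*v - 2
  coeff of dv: u^2*(38*v - 28)
F^* omega = (38*u*v^2 - 18*u*v - 2) du + (u^2*(38*v - 28)) dv.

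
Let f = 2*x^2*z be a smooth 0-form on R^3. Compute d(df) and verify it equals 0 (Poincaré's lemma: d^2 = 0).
d(df) = 0

Step 1: df = sum_i (∂f/∂x_i) dx_i = (4*x*z) dx + (0) dy + (2*x^2) dz.
Step 2: Apply d again. Using the 1-form formula, the coefficient of dx ∧ dy in d(df) is ∂^2 f/∂x ∂y - ∂^2 f/∂y ∂x = (0) - (0) = 0 (equality of mixed partials for smooth f).
Similarly for dx ∧ dz and dy ∧ dz — all coefficients vanish. So d(df) = 0.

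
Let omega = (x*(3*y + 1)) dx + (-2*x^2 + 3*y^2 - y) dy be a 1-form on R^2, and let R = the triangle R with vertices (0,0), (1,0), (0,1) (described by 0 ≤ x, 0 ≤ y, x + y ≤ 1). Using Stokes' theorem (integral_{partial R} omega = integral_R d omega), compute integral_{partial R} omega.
integral_(partial R) omega = -7/6

Stokes: integral_partial_R omega = integral_R d omega with d omega = (∂Q/∂x - ∂P/∂y) dx ∧ dy.
  ∂Q/∂x = -4*x
  ∂P/∂y = 3*x
  integrand = ∂Q/∂x - ∂P/∂y = -7*x.
Integrating over R: integral_0^1 integral_0^{1-x} (-7*x) dy dx = -7/6.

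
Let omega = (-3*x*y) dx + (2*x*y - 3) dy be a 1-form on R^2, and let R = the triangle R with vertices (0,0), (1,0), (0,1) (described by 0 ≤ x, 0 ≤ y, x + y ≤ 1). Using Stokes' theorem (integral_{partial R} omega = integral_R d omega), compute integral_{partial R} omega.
integral_(partial R) omega = 5/6

Stokes: integral_partial_R omega = integral_R d omega with d omega = (∂Q/∂x - ∂P/∂y) dx ∧ dy.
  ∂Q/∂x = 2*y
  ∂P/∂y = -3*x
  integrand = ∂Q/∂x - ∂P/∂y = 3*x + 2*y.
Integrating over R: integral_0^1 integral_0^{1-x} (3*x + 2*y) dy dx = 5/6.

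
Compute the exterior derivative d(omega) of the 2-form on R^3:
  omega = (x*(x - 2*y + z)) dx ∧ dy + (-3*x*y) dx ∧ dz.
d(omega) = (4*x) dx ∧ dy ∧ dz

For a 2-form omega = sum_{i<j} g_{ij} dx_i ∧ dx_j, the exterior derivative is
  d(omega) = sum_{i<j} d(g_{ij}) ∧ dx_i ∧ dx_j = sum_{i<j, k} (∂g_{ij}/∂x_k) dx_k ∧ dx_i ∧ dx_j.
Expand each term, using dx_k ∧ dx_i ∧ dx_j = sgn(permutation) dx_{(a)} ∧ dx_{(b)} ∧ dx_{(c)} with (a < b < c) sorted:
  d(x*(x - 2*y + z)) includes (∂/∂z)(x*(x - 2*y + z)) dz = (x) dz, which multiplied by dx ∧ dy gives (x) dx ∧ dy ∧ dz
  d(-3*x*y) includes (∂/∂y)(-3*x*y) dy = (-3*x) dy, which multiplied by dx ∧ dz gives (3*x) dx ∧ dy ∧ dz
Collecting like 3-forms: d(omega) = (4*x) dx ∧ dy ∧ dz.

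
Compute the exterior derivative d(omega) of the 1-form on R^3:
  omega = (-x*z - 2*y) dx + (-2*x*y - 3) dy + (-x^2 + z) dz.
d(omega) = (2 - 2*y) dx ∧ dy + (-x) dx ∧ dz

For a 1-form omega = sum_i f_i dx_i, the exterior derivative is
  d(omega) = sum_{i < j} (∂f_j/∂x_i - ∂f_i/∂x_j) dx_i ∧ dx_j.
  coefficient of dx ∧ dy: ∂f_2/∂x - ∂f_1/∂y = ∂(-2*x*y - 3)/∂x - ∂(-x*z - 2*y)/∂y = 2 - 2*y
  coefficient of dx ∧ dz: ∂f_3/∂x - ∂f_1/∂z = ∂(-x^2 + z)/∂x - ∂(-x*z - 2*y)/∂z = -x
Assembling: d(omega) = (2 - 2*y) dx ∧ dy + (-x) dx ∧ dz.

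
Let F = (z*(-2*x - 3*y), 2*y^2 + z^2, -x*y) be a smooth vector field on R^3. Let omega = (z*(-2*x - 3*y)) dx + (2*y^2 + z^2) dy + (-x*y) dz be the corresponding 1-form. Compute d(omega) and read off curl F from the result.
d(omega) = (-x - 2*z) dy ∧ dz + (-2*x - 2*y) dz ∧ dx + (3*z) dx ∧ dy; curl F = (-x - 2*z, -2*x - 2*y, 3*z)

d omega = sum_{i<j} (∂f_j/∂x_i - ∂f_i/∂x_j) dx_i ∧ dx_j. Under the identification (dy ∧ dz, dz ∧ dx, dx ∧ dy) ↔ (e_x, e_y, e_z), the coefficients are exactly the components of curl F. Compute:
  ∂R/∂y - ∂Q/∂z = (-x) - (2*z) = -x - 2*z
  ∂P/∂z - ∂R/∂x = (-2*x - 3*y) - (-y) = -2*x - 2*y
  ∂Q/∂x - ∂P/∂y = (0) - (-3*z) = 3*z.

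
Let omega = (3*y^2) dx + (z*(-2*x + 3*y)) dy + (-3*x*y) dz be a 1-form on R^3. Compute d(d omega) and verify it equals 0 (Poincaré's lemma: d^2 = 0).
d(d omega) = 0

Step 1: d omega = sum_{i<j} (∂f_j/∂x_i - ∂f_i/∂x_j) dx_i ∧ dx_j:
  coeff of dx ∧ dy: -6*y - 2*z
  coeff of dx ∧ dz: -3*y
  coeff of dy ∧ dz: -x - 3*y
Step 2: Apply d again to each 2-form coefficient. The only possible 3-form in R^3 is dx ∧ dy ∧ dz, with coefficient
  ∂(coeff of dy∧dz)/∂x - ∂(coeff of dx∧dz)/∂y + ∂(coeff of dx∧dy)/∂z
  = ∂/∂x (-x - 3*y) - ∂/∂y (-3*y) + ∂/∂z (-6*y - 2*z).
Each of these terms simplifies to sums of mixed partials that cancel in pairs. The result is 0 (by equality of mixed partials for smooth functions — Schwarz / Clairaut).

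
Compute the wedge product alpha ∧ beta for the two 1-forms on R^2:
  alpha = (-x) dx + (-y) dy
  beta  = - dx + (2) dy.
alpha ∧ beta = (-2*x - y) dx ∧ dy

Distribute the wedge, using dx_i ∧ dx_j = -dx_j ∧ dx_i and dx_i ∧ dx_i = 0. For each pair (i, j) with i < j, the coefficient of dx_i ∧ dx_j in alpha ∧ beta is (alpha_i * beta_j - alpha_j * beta_i). Collecting: alpha ∧ beta = (-2*x - y) dx ∧ dy.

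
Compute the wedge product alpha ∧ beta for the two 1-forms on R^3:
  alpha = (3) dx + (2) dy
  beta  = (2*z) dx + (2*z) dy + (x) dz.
alpha ∧ beta = (2*z) dx ∧ dy + (3*x) dx ∧ dz + (2*x) dy ∧ dz

Distribute the wedge, using dx_i ∧ dx_j = -dx_j ∧ dx_i and dx_i ∧ dx_i = 0. For each pair (i, j) with i < j, the coefficient of dx_i ∧ dx_j in alpha ∧ beta is (alpha_i * beta_j - alpha_j * beta_i). Collecting: alpha ∧ beta = (2*z) dx ∧ dy + (3*x) dx ∧ dz + (2*x) dy ∧ dz.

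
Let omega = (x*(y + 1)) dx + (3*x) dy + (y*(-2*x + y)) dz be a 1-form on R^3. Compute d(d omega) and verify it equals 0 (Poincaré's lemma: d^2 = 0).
d(d omega) = 0

Step 1: d omega = sum_{i<j} (∂f_j/∂x_i - ∂f_i/∂x_j) dx_i ∧ dx_j:
  coeff of dx ∧ dy: 3 - x
  coeff of dx ∧ dz: -2*y
  coeff of dy ∧ dz: -2*x + 2*y
Step 2: Apply d again to each 2-form coefficient. The only possible 3-form in R^3 is dx ∧ dy ∧ dz, with coefficient
  ∂(coeff of dy∧dz)/∂x - ∂(coeff of dx∧dz)/∂y + ∂(coeff of dx∧dy)/∂z
  = ∂/∂x (-2*x + 2*y) - ∂/∂y (-2*y) + ∂/∂z (3 - x).
Each of these terms simplifies to sums of mixed partials that cancel in pairs. The result is 0 (by equality of mixed partials for smooth functions — Schwarz / Clairaut).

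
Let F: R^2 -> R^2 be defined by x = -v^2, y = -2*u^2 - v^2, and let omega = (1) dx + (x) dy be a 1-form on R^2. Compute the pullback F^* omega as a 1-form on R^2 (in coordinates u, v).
F^* omega = (4*u*v^2) du + (2*v*(v^2 - 1)) dv

Using F^*(f dg) = (f ∘ F) d(g ∘ F), substitute each coordinate x_i by F_i(u, v) in f_i, and replace dx_i by d F_i = (∂F_i/∂u) du + (∂F_i/∂v) dv.
  For the x component: f_1(F) = 1; d F_1 = (0) du + (-2*v) dv
  For the y component: f_2(F) = -v^2; d F_2 = (-4*u) du + (-2*v) dv
Combining and collecting du, dv coefficients:
  coeff of du: 4*u*v^2
  coeff of dv: 2*v*(v^2 - 1)
F^* omega = (4*u*v^2) du + (2*v*(v^2 - 1)) dv.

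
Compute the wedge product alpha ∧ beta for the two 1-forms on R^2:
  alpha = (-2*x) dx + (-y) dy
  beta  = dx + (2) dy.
alpha ∧ beta = (-4*x + y) dx ∧ dy

Distribute the wedge, using dx_i ∧ dx_j = -dx_j ∧ dx_i and dx_i ∧ dx_i = 0. For each pair (i, j) with i < j, the coefficient of dx_i ∧ dx_j in alpha ∧ beta is (alpha_i * beta_j - alpha_j * beta_i). Collecting: alpha ∧ beta = (-4*x + y) dx ∧ dy.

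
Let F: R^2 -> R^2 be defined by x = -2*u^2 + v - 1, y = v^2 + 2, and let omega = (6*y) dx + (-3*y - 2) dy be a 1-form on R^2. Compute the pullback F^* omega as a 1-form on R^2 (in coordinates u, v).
F^* omega = (24*u*(-v^2 - 2)) du + (-6*v^3 + 6*v^2 - 16*v + 12) dv

Using F^*(f dg) = (f ∘ F) d(g ∘ F), substitute each coordinate x_i by F_i(u, v) in f_i, and replace dx_i by d F_i = (∂F_i/∂u) du + (∂F_i/∂v) dv.
  For the x component: f_1(F) = 6*v^2 + 12; d F_1 = (-4*u) du + (1) dv
  For the y component: f_2(F) = -3*v^2 - 8; d F_2 = (0) du + (2*v) dv
Combining and collecting du, dv coefficients:
  coeff of du: 24*u*(-v^2 - 2)
  coeff of dv: -6*v^3 + 6*v^2 - 16*v + 12
F^* omega = (24*u*(-v^2 - 2)) du + (-6*v^3 + 6*v^2 - 16*v + 12) dv.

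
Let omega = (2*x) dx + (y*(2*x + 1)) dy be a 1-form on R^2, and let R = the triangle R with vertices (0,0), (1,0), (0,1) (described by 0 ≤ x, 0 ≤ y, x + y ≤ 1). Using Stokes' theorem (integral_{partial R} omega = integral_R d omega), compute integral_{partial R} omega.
integral_(partial R) omega = 1/3

Stokes: integral_partial_R omega = integral_R d omega with d omega = (∂Q/∂x - ∂P/∂y) dx ∧ dy.
  ∂Q/∂x = 2*y
  ∂P/∂y = 0
  integrand = ∂Q/∂x - ∂P/∂y = 2*y.
Integrating over R: integral_0^1 integral_0^{1-x} (2*y) dy dx = 1/3.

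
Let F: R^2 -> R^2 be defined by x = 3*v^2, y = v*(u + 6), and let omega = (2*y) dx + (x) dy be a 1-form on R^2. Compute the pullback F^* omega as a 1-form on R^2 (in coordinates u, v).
F^* omega = (3*v^3) du + (15*v^2*(u + 6)) dv

Using F^*(f dg) = (f ∘ F) d(g ∘ F), substitute each coordinate x_i by F_i(u, v) in f_i, and replace dx_i by d F_i = (∂F_i/∂u) du + (∂F_i/∂v) dv.
  For the x component: f_1(F) = 2*v*(u + 6); d F_1 = (0) du + (6*v) dv
  For the y component: f_2(F) = 3*v^2; d F_2 = (v) du + (u + 6) dv
Combining and collecting du, dv coefficients:
  coeff of du: 3*v^3
  coeff of dv: 15*v^2*(u + 6)
F^* omega = (3*v^3) du + (15*v^2*(u + 6)) dv.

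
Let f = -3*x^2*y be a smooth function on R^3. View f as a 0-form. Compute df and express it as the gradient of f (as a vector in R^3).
df = (-6*x*y) dx + (-3*x^2) dy + (0) dz; grad f = (-6*x*y, -3*x^2, 0)

For a 0-form f, d f = (∂f/∂x) dx + (∂f/∂y) dy + (∂f/∂z) dz. The components of the vector representation are exactly the entries of grad f in Cartesian coordinates:
  ∂f/∂x = -6*x*y
  ∂f/∂y = -3*x^2
  ∂f/∂z = 0.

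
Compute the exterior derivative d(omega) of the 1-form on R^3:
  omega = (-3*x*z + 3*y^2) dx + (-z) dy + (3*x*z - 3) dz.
d(omega) = (-6*y) dx ∧ dy + (3*x + 3*z) dx ∧ dz + (1) dy ∧ dz

For a 1-form omega = sum_i f_i dx_i, the exterior derivative is
  d(omega) = sum_{i < j} (∂f_j/∂x_i - ∂f_i/∂x_j) dx_i ∧ dx_j.
  coefficient of dx ∧ dy: ∂f_2/∂x - ∂f_1/∂y = ∂(-z)/∂x - ∂(-3*x*z + 3*y^2)/∂y = -6*y
  coefficient of dx ∧ dz: ∂f_3/∂x - ∂f_1/∂z = ∂(3*x*z - 3)/∂x - ∂(-3*x*z + 3*y^2)/∂z = 3*x + 3*z
  coefficient of dy ∧ dz: ∂f_3/∂y - ∂f_2/∂z = ∂(3*x*z - 3)/∂y - ∂(-z)/∂z = 1
Assembling: d(omega) = (-6*y) dx ∧ dy + (3*x + 3*z) dx ∧ dz + (1) dy ∧ dz.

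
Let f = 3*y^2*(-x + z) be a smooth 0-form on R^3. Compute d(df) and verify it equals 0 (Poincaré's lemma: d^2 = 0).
d(df) = 0

Step 1: df = sum_i (∂f/∂x_i) dx_i = (-3*y^2) dx + (6*y*(-x + z)) dy + (3*y^2) dz.
Step 2: Apply d again. Using the 1-form formula, the coefficient of dx ∧ dy in d(df) is ∂^2 f/∂x ∂y - ∂^2 f/∂y ∂x = (-6*y) - (-6*y) = 0 (equality of mixed partials for smooth f).
Similarly for dx ∧ dz and dy ∧ dz — all coefficients vanish. So d(df) = 0.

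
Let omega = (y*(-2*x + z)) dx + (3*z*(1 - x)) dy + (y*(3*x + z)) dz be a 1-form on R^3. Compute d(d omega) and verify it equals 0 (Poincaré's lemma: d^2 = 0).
d(d omega) = 0

Step 1: d omega = sum_{i<j} (∂f_j/∂x_i - ∂f_i/∂x_j) dx_i ∧ dx_j:
  coeff of dx ∧ dy: 2*x - 4*z
  coeff of dx ∧ dz: 2*y
  coeff of dy ∧ dz: 6*x + z - 3
Step 2: Apply d again to each 2-form coefficient. The only possible 3-form in R^3 is dx ∧ dy ∧ dz, with coefficient
  ∂(coeff of dy∧dz)/∂x - ∂(coeff of dx∧dz)/∂y + ∂(coeff of dx∧dy)/∂z
  = ∂/∂x (6*x + z - 3) - ∂/∂y (2*y) + ∂/∂z (2*x - 4*z).
Each of these terms simplifies to sums of mixed partials that cancel in pairs. The result is 0 (by equality of mixed partials for smooth functions — Schwarz / Clairaut).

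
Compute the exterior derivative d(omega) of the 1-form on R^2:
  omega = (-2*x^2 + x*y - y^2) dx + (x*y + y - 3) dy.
d(omega) = (-x + 3*y) dx ∧ dy

For a 1-form omega = sum_i f_i dx_i, the exterior derivative is
  d(omega) = sum_{i < j} (∂f_j/∂x_i - ∂f_i/∂x_j) dx_i ∧ dx_j.
  coefficient of dx ∧ dy: ∂f_2/∂x - ∂f_1/∂y = ∂(x*y + y - 3)/∂x - ∂(-2*x^2 + x*y - y^2)/∂y = -x + 3*y
Assembling: d(omega) = (-x + 3*y) dx ∧ dy.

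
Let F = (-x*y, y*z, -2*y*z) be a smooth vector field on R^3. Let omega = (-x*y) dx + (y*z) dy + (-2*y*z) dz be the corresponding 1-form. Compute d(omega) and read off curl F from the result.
d(omega) = (-y - 2*z) dy ∧ dz + (0) dz ∧ dx + (x) dx ∧ dy; curl F = (-y - 2*z, 0, x)

d omega = sum_{i<j} (∂f_j/∂x_i - ∂f_i/∂x_j) dx_i ∧ dx_j. Under the identification (dy ∧ dz, dz ∧ dx, dx ∧ dy) ↔ (e_x, e_y, e_z), the coefficients are exactly the components of curl F. Compute:
  ∂R/∂y - ∂Q/∂z = (-2*z) - (y) = -y - 2*z
  ∂P/∂z - ∂R/∂x = (0) - (0) = 0
  ∂Q/∂x - ∂P/∂y = (0) - (-x) = x.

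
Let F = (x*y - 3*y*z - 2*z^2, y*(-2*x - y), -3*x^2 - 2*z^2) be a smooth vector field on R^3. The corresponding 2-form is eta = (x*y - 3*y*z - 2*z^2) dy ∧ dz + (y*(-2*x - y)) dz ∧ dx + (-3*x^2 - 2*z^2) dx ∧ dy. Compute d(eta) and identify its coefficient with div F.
d(eta) = (-2*x - y - 4*z) dx ∧ dy ∧ dz; div F = -2*x - y - 4*z

For a 2-form in R^3 of the form above, applying d gives a 3-form with coefficient ∂P/∂x + ∂Q/∂y + ∂R/∂z:
  ∂P/∂x = y
  ∂Q/∂y = -2*x - 2*y
  ∂R/∂z = -4*z
Sum = -2*x - y - 4*z, which is exactly div F.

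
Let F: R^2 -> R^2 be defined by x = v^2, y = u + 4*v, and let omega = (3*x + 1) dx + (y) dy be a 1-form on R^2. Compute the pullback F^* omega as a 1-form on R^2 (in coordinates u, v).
F^* omega = (u + 4*v) du + (4*u + 6*v^3 + 18*v) dv

Using F^*(f dg) = (f ∘ F) d(g ∘ F), substitute each coordinate x_i by F_i(u, v) in f_i, and replace dx_i by d F_i = (∂F_i/∂u) du + (∂F_i/∂v) dv.
  For the x component: f_1(F) = 3*v^2 + 1; d F_1 = (0) du + (2*v) dv
  For the y component: f_2(F) = u + 4*v; d F_2 = (1) du + (4) dv
Combining and collecting du, dv coefficients:
  coeff of du: u + 4*v
  coeff of dv: 4*u + 6*v^3 + 18*v
F^* omega = (u + 4*v) du + (4*u + 6*v^3 + 18*v) dv.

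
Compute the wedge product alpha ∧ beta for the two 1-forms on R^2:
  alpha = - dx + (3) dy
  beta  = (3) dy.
alpha ∧ beta = (-3) dx ∧ dy

Distribute the wedge, using dx_i ∧ dx_j = -dx_j ∧ dx_i and dx_i ∧ dx_i = 0. For each pair (i, j) with i < j, the coefficient of dx_i ∧ dx_j in alpha ∧ beta is (alpha_i * beta_j - alpha_j * beta_i). Collecting: alpha ∧ beta = (-3) dx ∧ dy.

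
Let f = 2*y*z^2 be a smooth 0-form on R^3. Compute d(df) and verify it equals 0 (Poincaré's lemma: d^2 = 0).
d(df) = 0

Step 1: df = sum_i (∂f/∂x_i) dx_i = (0) dx + (2*z^2) dy + (4*y*z) dz.
Step 2: Apply d again. Using the 1-form formula, the coefficient of dx ∧ dy in d(df) is ∂^2 f/∂x ∂y - ∂^2 f/∂y ∂x = (0) - (0) = 0 (equality of mixed partials for smooth f).
Similarly for dx ∧ dz and dy ∧ dz — all coefficients vanish. So d(df) = 0.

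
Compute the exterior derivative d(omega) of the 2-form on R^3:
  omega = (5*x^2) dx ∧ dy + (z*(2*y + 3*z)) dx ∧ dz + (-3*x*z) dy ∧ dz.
d(omega) = (-5*z) dx ∧ dy ∧ dz

For a 2-form omega = sum_{i<j} g_{ij} dx_i ∧ dx_j, the exterior derivative is
  d(omega) = sum_{i<j} d(g_{ij}) ∧ dx_i ∧ dx_j = sum_{i<j, k} (∂g_{ij}/∂x_k) dx_k ∧ dx_i ∧ dx_j.
Expand each term, using dx_k ∧ dx_i ∧ dx_j = sgn(permutation) dx_{(a)} ∧ dx_{(b)} ∧ dx_{(c)} with (a < b < c) sorted:
  d(z*(2*y + 3*z)) includes (∂/∂y)(z*(2*y + 3*z)) dy = (2*z) dy, which multiplied by dx ∧ dz gives (-2*z) dx ∧ dy ∧ dz
  d(-3*x*z) includes (∂/∂x)(-3*x*z) dx = (-3*z) dx, which multiplied by dy ∧ dz gives (-3*z) dx ∧ dy ∧ dz
Collecting like 3-forms: d(omega) = (-5*z) dx ∧ dy ∧ dz.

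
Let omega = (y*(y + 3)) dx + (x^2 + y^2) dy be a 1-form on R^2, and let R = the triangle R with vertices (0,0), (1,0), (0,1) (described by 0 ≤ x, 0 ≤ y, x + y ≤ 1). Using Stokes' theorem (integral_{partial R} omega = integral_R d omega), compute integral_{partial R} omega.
integral_(partial R) omega = -3/2

Stokes: integral_partial_R omega = integral_R d omega with d omega = (∂Q/∂x - ∂P/∂y) dx ∧ dy.
  ∂Q/∂x = 2*x
  ∂P/∂y = 2*y + 3
  integrand = ∂Q/∂x - ∂P/∂y = 2*x - 2*y - 3.
Integrating over R: integral_0^1 integral_0^{1-x} (2*x - 2*y - 3) dy dx = -3/2.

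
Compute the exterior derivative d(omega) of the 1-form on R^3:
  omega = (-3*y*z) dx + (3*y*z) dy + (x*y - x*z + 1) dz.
d(omega) = (3*z) dx ∧ dy + (4*y - z) dx ∧ dz + (x - 3*y) dy ∧ dz

For a 1-form omega = sum_i f_i dx_i, the exterior derivative is
  d(omega) = sum_{i < j} (∂f_j/∂x_i - ∂f_i/∂x_j) dx_i ∧ dx_j.
  coefficient of dx ∧ dy: ∂f_2/∂x - ∂f_1/∂y = ∂(3*y*z)/∂x - ∂(-3*y*z)/∂y = 3*z
  coefficient of dx ∧ dz: ∂f_3/∂x - ∂f_1/∂z = ∂(x*y - x*z + 1)/∂x - ∂(-3*y*z)/∂z = 4*y - z
  coefficient of dy ∧ dz: ∂f_3/∂y - ∂f_2/∂z = ∂(x*y - x*z + 1)/∂y - ∂(3*y*z)/∂z = x - 3*y
Assembling: d(omega) = (3*z) dx ∧ dy + (4*y - z) dx ∧ dz + (x - 3*y) dy ∧ dz.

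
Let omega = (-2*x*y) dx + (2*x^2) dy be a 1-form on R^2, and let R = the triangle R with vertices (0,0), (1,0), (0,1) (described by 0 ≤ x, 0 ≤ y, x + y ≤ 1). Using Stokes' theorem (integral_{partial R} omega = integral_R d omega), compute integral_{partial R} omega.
integral_(partial R) omega = 1

Stokes: integral_partial_R omega = integral_R d omega with d omega = (∂Q/∂x - ∂P/∂y) dx ∧ dy.
  ∂Q/∂x = 4*x
  ∂P/∂y = -2*x
  integrand = ∂Q/∂x - ∂P/∂y = 6*x.
Integrating over R: integral_0^1 integral_0^{1-x} (6*x) dy dx = 1.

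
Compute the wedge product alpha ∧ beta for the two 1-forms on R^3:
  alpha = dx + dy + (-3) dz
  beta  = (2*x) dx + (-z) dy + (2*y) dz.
alpha ∧ beta = (-2*x - z) dx ∧ dy + (6*x + 2*y) dx ∧ dz + (2*y - 3*z) dy ∧ dz

Distribute the wedge, using dx_i ∧ dx_j = -dx_j ∧ dx_i and dx_i ∧ dx_i = 0. For each pair (i, j) with i < j, the coefficient of dx_i ∧ dx_j in alpha ∧ beta is (alpha_i * beta_j - alpha_j * beta_i). Collecting: alpha ∧ beta = (-2*x - z) dx ∧ dy + (6*x + 2*y) dx ∧ dz + (2*y - 3*z) dy ∧ dz.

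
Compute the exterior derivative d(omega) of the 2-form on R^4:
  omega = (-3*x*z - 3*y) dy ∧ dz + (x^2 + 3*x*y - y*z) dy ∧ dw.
d(omega) = (-3*z) dx ∧ dy ∧ dz + (2*x + 3*y) dx ∧ dy ∧ dw + (y) dy ∧ dz ∧ dw

For a 2-form omega = sum_{i<j} g_{ij} dx_i ∧ dx_j, the exterior derivative is
  d(omega) = sum_{i<j} d(g_{ij}) ∧ dx_i ∧ dx_j = sum_{i<j, k} (∂g_{ij}/∂x_k) dx_k ∧ dx_i ∧ dx_j.
Expand each term, using dx_k ∧ dx_i ∧ dx_j = sgn(permutation) dx_{(a)} ∧ dx_{(b)} ∧ dx_{(c)} with (a < b < c) sorted:
  d(-3*x*z - 3*y) includes (∂/∂x)(-3*x*z - 3*y) dx = (-3*z) dx, which multiplied by dy ∧ dz gives (-3*z) dx ∧ dy ∧ dz
  d(x^2 + 3*x*y - y*z) includes (∂/∂x)(x^2 + 3*x*y - y*z) dx = (2*x + 3*y) dx, which multiplied by dy ∧ dw gives (2*x + 3*y) dx ∧ dy ∧ dw
  d(x^2 + 3*x*y - y*z) includes (∂/∂z)(x^2 + 3*x*y - y*z) dz = (-y) dz, which multiplied by dy ∧ dw gives (y) dy ∧ dz ∧ dw
Collecting like 3-forms: d(omega) = (-3*z) dx ∧ dy ∧ dz + (2*x + 3*y) dx ∧ dy ∧ dw + (y) dy ∧ dz ∧ dw.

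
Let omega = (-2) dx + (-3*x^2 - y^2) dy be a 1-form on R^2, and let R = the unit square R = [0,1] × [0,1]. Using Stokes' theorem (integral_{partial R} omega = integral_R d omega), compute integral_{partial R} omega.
integral_(partial R) omega = -3

Stokes: integral_partial_R omega = integral_R d omega with d omega = (∂Q/∂x - ∂P/∂y) dx ∧ dy.
  ∂Q/∂x = -6*x
  ∂P/∂y = 0
  integrand = ∂Q/∂x - ∂P/∂y = -6*x.
Integrating over R: integral_0^1 integral_0^1 (-6*x) dx dy = -3.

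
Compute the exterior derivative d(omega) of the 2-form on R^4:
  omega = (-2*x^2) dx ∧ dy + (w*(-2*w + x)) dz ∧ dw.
d(omega) = (w) dx ∧ dz ∧ dw

For a 2-form omega = sum_{i<j} g_{ij} dx_i ∧ dx_j, the exterior derivative is
  d(omega) = sum_{i<j} d(g_{ij}) ∧ dx_i ∧ dx_j = sum_{i<j, k} (∂g_{ij}/∂x_k) dx_k ∧ dx_i ∧ dx_j.
Expand each term, using dx_k ∧ dx_i ∧ dx_j = sgn(permutation) dx_{(a)} ∧ dx_{(b)} ∧ dx_{(c)} with (a < b < c) sorted:
  d(w*(-2*w + x)) includes (∂/∂x)(w*(-2*w + x)) dx = (w) dx, which multiplied by dz ∧ dw gives (w) dx ∧ dz ∧ dw
Collecting like 3-forms: d(omega) = (w) dx ∧ dz ∧ dw.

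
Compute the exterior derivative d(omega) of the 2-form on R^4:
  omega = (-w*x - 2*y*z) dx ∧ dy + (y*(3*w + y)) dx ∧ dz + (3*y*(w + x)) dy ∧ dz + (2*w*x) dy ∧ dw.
d(omega) = (-3*w - y) dx ∧ dy ∧ dz + (2*w - x) dx ∧ dy ∧ dw + (3*y) dx ∧ dz ∧ dw + (3*y) dy ∧ dz ∧ dw

For a 2-form omega = sum_{i<j} g_{ij} dx_i ∧ dx_j, the exterior derivative is
  d(omega) = sum_{i<j} d(g_{ij}) ∧ dx_i ∧ dx_j = sum_{i<j, k} (∂g_{ij}/∂x_k) dx_k ∧ dx_i ∧ dx_j.
Expand each term, using dx_k ∧ dx_i ∧ dx_j = sgn(permutation) dx_{(a)} ∧ dx_{(b)} ∧ dx_{(c)} with (a < b < c) sorted:
  d(-w*x - 2*y*z) includes (∂/∂z)(-w*x - 2*y*z) dz = (-2*y) dz, which multiplied by dx ∧ dy gives (-2*y) dx ∧ dy ∧ dz
  d(-w*x - 2*y*z) includes (∂/∂w)(-w*x - 2*y*z) dw = (-x) dw, which multiplied by dx ∧ dy gives (-x) dx ∧ dy ∧ dw
  d(y*(3*w + y)) includes (∂/∂y)(y*(3*w + y)) dy = (3*w + 2*y) dy, which multiplied by dx ∧ dz gives (-3*w - 2*y) dx ∧ dy ∧ dz
  d(y*(3*w + y)) includes (∂/∂w)(y*(3*w + y)) dw = (3*y) dw, which multiplied by dx ∧ dz gives (3*y) dx ∧ dz ∧ dw
  d(3*y*(w + x)) includes (∂/∂x)(3*y*(w + x)) dx = (3*y) dx, which multiplied by dy ∧ dz gives (3*y) dx ∧ dy ∧ dz
  d(3*y*(w + x)) includes (∂/∂w)(3*y*(w + x)) dw = (3*y) dw, which multiplied by dy ∧ dz gives (3*y) dy ∧ dz ∧ dw
  d(2*w*x) includes (∂/∂x)(2*w*x) dx = (2*w) dx, which multiplied by dy ∧ dw gives (2*w) dx ∧ dy ∧ dw
Collecting like 3-forms: d(omega) = (-3*w - y) dx ∧ dy ∧ dz + (2*w - x) dx ∧ dy ∧ dw + (3*y) dx ∧ dz ∧ dw + (3*y) dy ∧ dz ∧ dw.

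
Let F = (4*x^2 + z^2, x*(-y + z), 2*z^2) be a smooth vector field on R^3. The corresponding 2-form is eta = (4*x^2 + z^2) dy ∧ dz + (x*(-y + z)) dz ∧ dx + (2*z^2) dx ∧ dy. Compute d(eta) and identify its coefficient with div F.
d(eta) = (7*x + 4*z) dx ∧ dy ∧ dz; div F = 7*x + 4*z

For a 2-form in R^3 of the form above, applying d gives a 3-form with coefficient ∂P/∂x + ∂Q/∂y + ∂R/∂z:
  ∂P/∂x = 8*x
  ∂Q/∂y = -x
  ∂R/∂z = 4*z
Sum = 7*x + 4*z, which is exactly div F.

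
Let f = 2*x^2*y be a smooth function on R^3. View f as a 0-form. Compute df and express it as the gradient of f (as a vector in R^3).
df = (4*x*y) dx + (2*x^2) dy + (0) dz; grad f = (4*x*y, 2*x^2, 0)

For a 0-form f, d f = (∂f/∂x) dx + (∂f/∂y) dy + (∂f/∂z) dz. The components of the vector representation are exactly the entries of grad f in Cartesian coordinates:
  ∂f/∂x = 4*x*y
  ∂f/∂y = 2*x^2
  ∂f/∂z = 0.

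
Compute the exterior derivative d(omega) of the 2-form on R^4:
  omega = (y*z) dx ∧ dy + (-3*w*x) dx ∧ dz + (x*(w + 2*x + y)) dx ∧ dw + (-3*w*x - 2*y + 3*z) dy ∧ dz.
d(omega) = (-3*w + y) dx ∧ dy ∧ dz + (-3*x) dx ∧ dz ∧ dw + (-x) dx ∧ dy ∧ dw + (-3*x) dy ∧ dz ∧ dw

For a 2-form omega = sum_{i<j} g_{ij} dx_i ∧ dx_j, the exterior derivative is
  d(omega) = sum_{i<j} d(g_{ij}) ∧ dx_i ∧ dx_j = sum_{i<j, k} (∂g_{ij}/∂x_k) dx_k ∧ dx_i ∧ dx_j.
Expand each term, using dx_k ∧ dx_i ∧ dx_j = sgn(permutation) dx_{(a)} ∧ dx_{(b)} ∧ dx_{(c)} with (a < b < c) sorted:
  d(y*z) includes (∂/∂z)(y*z) dz = (y) dz, which multiplied by dx ∧ dy gives (y) dx ∧ dy ∧ dz
  d(-3*w*x) includes (∂/∂w)(-3*w*x) dw = (-3*x) dw, which multiplied by dx ∧ dz gives (-3*x) dx ∧ dz ∧ dw
  d(x*(w + 2*x + y)) includes (∂/∂y)(x*(w + 2*x + y)) dy = (x) dy, which multiplied by dx ∧ dw gives (-x) dx ∧ dy ∧ dw
  d(-3*w*x - 2*y + 3*z) includes (∂/∂x)(-3*w*x - 2*y + 3*z) dx = (-3*w) dx, which multiplied by dy ∧ dz gives (-3*w) dx ∧ dy ∧ dz
  d(-3*w*x - 2*y + 3*z) includes (∂/∂w)(-3*w*x - 2*y + 3*z) dw = (-3*x) dw, which multiplied by dy ∧ dz gives (-3*x) dy ∧ dz ∧ dw
Collecting like 3-forms: d(omega) = (-3*w + y) dx ∧ dy ∧ dz + (-3*x) dx ∧ dz ∧ dw + (-x) dx ∧ dy ∧ dw + (-3*x) dy ∧ dz ∧ dw.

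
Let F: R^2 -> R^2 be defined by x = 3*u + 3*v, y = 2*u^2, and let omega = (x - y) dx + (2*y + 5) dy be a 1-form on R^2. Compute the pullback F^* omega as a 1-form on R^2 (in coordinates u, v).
F^* omega = (16*u^3 - 6*u^2 + 29*u + 9*v) du + (-6*u^2 + 9*u + 9*v) dv

Using F^*(f dg) = (f ∘ F) d(g ∘ F), substitute each coordinate x_i by F_i(u, v) in f_i, and replace dx_i by d F_i = (∂F_i/∂u) du + (∂F_i/∂v) dv.
  For the x component: f_1(F) = -2*u^2 + 3*u + 3*v; d F_1 = (3) du + (3) dv
  For the y component: f_2(F) = 4*u^2 + 5; d F_2 = (4*u) du + (0) dv
Combining and collecting du, dv coefficients:
  coeff of du: 16*u^3 - 6*u^2 + 29*u + 9*v
  coeff of dv: -6*u^2 + 9*u + 9*v
F^* omega = (16*u^3 - 6*u^2 + 29*u + 9*v) du + (-6*u^2 + 9*u + 9*v) dv.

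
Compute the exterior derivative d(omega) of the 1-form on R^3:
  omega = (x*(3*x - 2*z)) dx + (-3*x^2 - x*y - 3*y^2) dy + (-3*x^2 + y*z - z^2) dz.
d(omega) = (-6*x - y) dx ∧ dy + (-4*x) dx ∧ dz + (z) dy ∧ dz

For a 1-form omega = sum_i f_i dx_i, the exterior derivative is
  d(omega) = sum_{i < j} (∂f_j/∂x_i - ∂f_i/∂x_j) dx_i ∧ dx_j.
  coefficient of dx ∧ dy: ∂f_2/∂x - ∂f_1/∂y = ∂(-3*x^2 - x*y - 3*y^2)/∂x - ∂(x*(3*x - 2*z))/∂y = -6*x - y
  coefficient of dx ∧ dz: ∂f_3/∂x - ∂f_1/∂z = ∂(-3*x^2 + y*z - z^2)/∂x - ∂(x*(3*x - 2*z))/∂z = -4*x
  coefficient of dy ∧ dz: ∂f_3/∂y - ∂f_2/∂z = ∂(-3*x^2 + y*z - z^2)/∂y - ∂(-3*x^2 - x*y - 3*y^2)/∂z = z
Assembling: d(omega) = (-6*x - y) dx ∧ dy + (-4*x) dx ∧ dz + (z) dy ∧ dz.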